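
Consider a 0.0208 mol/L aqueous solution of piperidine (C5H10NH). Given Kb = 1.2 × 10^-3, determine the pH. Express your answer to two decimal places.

pH = 11.65

C5H10NH + H2O ⇌ C5H10NH2+ + OH-
Kb = [OH-]²/(0.0208 − [OH-]) = 1.2 × 10^-3
The 5% rule fails; solving [OH-]² + Kb·[OH-] − Kb·C₀ = 0 exactly:
[OH-] = [−0.0012 + √(0.0012² + 9.98e-05)]/2 = 4.43 × 10^-3 M
pOH = −log(4.43 × 10^-3) = 2.35; pH = 14.00 − 2.35 = 11.65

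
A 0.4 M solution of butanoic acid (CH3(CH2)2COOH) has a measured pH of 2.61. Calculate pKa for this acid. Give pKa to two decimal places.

pKa = 4.82

[H+] = 10^(-2.61) = 2.45 × 10^-3 M
At equilibrium [HA] = 0.4 − 2.45 × 10^-3 = 3.98 × 10^-1 M
Ka = [H+][A-]/[HA] = (2.45 × 10^-3)² / 3.98 × 10^-1 = 1.51 × 10^-5
pKa = -log(1.51 × 10^-5) = 4.82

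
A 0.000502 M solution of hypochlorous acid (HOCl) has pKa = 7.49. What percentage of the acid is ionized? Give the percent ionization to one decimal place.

0.8%

HOCl ⇌ OCl- + H+; let x = [H+] at equilibrium.
Ka = 10^(−7.49) = 3.24 × 10^-8
x ≈ √(Ka·C₀) = √(3.24 × 10^-8 × 0.000502) = 4.03 × 10^-6 M
% ionization = x/C₀ × 100% = 4.03 × 10^-6/0.000502 × 100% = 0.8%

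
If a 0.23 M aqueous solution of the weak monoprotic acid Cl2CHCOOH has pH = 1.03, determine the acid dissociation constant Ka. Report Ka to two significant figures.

Ka = 6.4 × 10^-2

[H+] = 10^(-1.03) = 9.33 × 10^-2 M
At equilibrium [HA] = 0.23 − 9.33 × 10^-2 = 1.37 × 10^-1 M
Ka = [H+][A-]/[HA] = (9.33 × 10^-2)² / 1.37 × 10^-1 = 6.4 × 10^-2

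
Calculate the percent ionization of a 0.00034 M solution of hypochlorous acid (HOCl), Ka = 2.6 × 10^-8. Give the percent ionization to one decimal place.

0.9%

HOCl ⇌ OCl- + H+; let x = [H+] at equilibrium.
x ≈ √(Ka·C₀) = √(2.6 × 10^-8 × 0.00034) = 2.97 × 10^-6 M
Fraction ionized = 2.97 × 10^-6 / 0.00034 = 0.0087 → 0.9%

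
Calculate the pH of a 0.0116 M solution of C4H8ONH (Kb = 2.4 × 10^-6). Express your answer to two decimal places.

pH = 10.22

C4H8ONH + H2O ⇌ C4H8ONH2+ + OH-
From the ICE table, Kb = x²/(0.0116 − x) = 2.4 × 10^-6.
Neglecting x in the denominator: x = √(2.4 × 10^-6 × 0.0116) = 1.67 × 10^-4 M
Check: 1.4% ionized — well under 5%, approximation valid.
pOH = 3.78, so pH = 14.00 − pOH = 10.22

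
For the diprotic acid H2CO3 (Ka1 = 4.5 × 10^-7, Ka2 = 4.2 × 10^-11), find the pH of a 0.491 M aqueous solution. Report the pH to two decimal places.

Since Ka1 ≫ Ka2, the first ionization dominates [H+].
Ka1 = x²/(0.491 − x) = 4.5 × 10^-7
x ≈ √(4.5 × 10^-7 × 0.491) = 4.70 × 10^-4 M
pH = −log(4.70 × 10^-4) = 3.33

pH = 3.33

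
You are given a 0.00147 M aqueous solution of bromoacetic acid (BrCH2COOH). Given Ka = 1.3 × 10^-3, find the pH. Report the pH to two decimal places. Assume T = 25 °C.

pH = 3.06

BrCH2COOH ⇌ BrCH2COO- + H+
From the ICE table, Ka = [H+]²/(0.00147 − [H+]) = 1.3 × 10^-3.
Here C₀/Ka ≈ 1.13, so the small-[H+] approximation fails. Use the quadratic:
[H+] = [−0.0013 + √(0.0013² + 7.64e-06)]/2 = 8.78 × 10^-4 M
pH = −log[H+] = −log(8.78 × 10^-4) = 3.06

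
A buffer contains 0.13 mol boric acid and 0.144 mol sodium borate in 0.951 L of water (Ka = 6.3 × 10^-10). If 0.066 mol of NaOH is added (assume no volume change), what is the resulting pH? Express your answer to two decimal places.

pH = 9.72

OH- converts B(OH)3 to B(OH)4-: B(OH)3 → 0.064 mol, B(OH)4- → 0.21 mol.
pKa = −log(6.3 × 10^-10) = 9.201
Henderson–Hasselbalch with mole ratio 0.21/0.064: pH = 9.201 + (+0.516)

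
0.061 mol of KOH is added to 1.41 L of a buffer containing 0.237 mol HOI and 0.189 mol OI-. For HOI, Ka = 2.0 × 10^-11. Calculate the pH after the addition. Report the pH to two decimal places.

OH- converts HOI to OI-: HOI → 0.176 mol, OI- → 0.25 mol.
pKa = −log(2.0 × 10^-11) = 10.699
pH = pKa + log(n_OI-/n_HOI) = 10.699 + log(0.25/0.176) = 10.699 + (+0.152)

pH = 10.85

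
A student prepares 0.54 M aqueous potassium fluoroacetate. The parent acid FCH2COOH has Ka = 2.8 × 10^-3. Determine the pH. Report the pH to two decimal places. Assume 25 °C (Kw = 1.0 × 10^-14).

pH = 8.14

FCH2COO- is the conjugate base of the weak acid FCH2COOH.
Kb = Kw/Ka = 1.0×10^-14 / 2.8 × 10^-3 = 3.57 × 10^-12
Kb = x²/(0.54 − x) = 3.57 × 10^-12
Since Kb ≪ C₀, x ≈ √(Kb·C₀) = 1.39 × 10^-6 M.
(x/C₀ = 0.00026% < 5%, so the approximation holds.)
pOH = 5.86, so pH = 14.00 − pOH = 8.14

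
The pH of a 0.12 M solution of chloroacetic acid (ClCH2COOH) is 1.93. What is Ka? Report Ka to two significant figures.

[H+] = 10^(-1.93) = 1.17 × 10^-2 M
At equilibrium [HA] = 0.12 − 1.17 × 10^-2 = 1.08 × 10^-1 M
Ka = [H+][A-]/[HA] = (1.17 × 10^-2)² / 1.08 × 10^-1 = 1.3 × 10^-3

Ka = 1.3 × 10^-3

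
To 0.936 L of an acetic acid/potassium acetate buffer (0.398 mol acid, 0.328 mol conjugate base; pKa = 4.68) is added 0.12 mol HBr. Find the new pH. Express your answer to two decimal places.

Added H+ converts CH3COO- to CH3COOH: CH3COOH → 0.518 mol, CH3COO- → 0.208 mol.
pH = pKa + log([A⁻]/[HA]) = 4.68 + log(0.208/0.518) = 4.68 -0.396

pH = 4.28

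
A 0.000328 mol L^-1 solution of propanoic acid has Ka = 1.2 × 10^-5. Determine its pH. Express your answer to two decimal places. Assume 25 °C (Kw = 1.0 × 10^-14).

pH = 4.24

CH3CH2COOH ⇌ CH3CH2COO- + H+
Ka = [H+]²/(0.000328 − [H+]) = 1.2 × 10^-5
Here C₀/Ka ≈ 27.3, so the small-[H+] approximation fails. Use the quadratic:
[H+] = [−1.2e-05 + √(1.2e-05² + 1.57e-08)]/2 = 5.70 × 10^-5 M
pH = −log(5.70 × 10^-5) = 4.24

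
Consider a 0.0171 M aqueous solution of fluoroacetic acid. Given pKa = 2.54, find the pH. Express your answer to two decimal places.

pH = 2.24

FCH2COOH ⇌ FCH2COO- + H+
Ka = 10^(−2.54) = 2.88 × 10^-3
Let x = [H+] at equilibrium. Ka = x²/(0.0171 − x).
Here C₀/Ka ≈ 5.94, so the small-x approximation fails. Use the quadratic:
x = [−0.00288 + √(0.00288² + 0.000197)]/2 = 5.72 × 10^-3 M
pH = −log(5.72 × 10^-3) = 2.24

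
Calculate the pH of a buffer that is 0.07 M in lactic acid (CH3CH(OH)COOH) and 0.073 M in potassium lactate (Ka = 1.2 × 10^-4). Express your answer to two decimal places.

pKa = −log(1.2 × 10^-4) = 3.921
Henderson–Hasselbalch: pH = pKa + log([CH3CH(OH)COO-]/[CH3CH(OH)COOH]) = 3.921 + log(0.073/0.07)
pH = 3.921 + (+0.018) = 3.94

pH = 3.94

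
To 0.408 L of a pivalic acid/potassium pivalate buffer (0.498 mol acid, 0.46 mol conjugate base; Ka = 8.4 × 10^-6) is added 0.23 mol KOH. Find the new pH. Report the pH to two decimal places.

pH = 5.49

OH- converts (CH3)3CCOOH to (CH3)3CCOO-: (CH3)3CCOOH → 0.268 mol, (CH3)3CCOO- → 0.69 mol.
pKa = −log(8.4 × 10^-6) = 5.076
pH = pKa + log(n_(CH3)3CCOO-/n_(CH3)3CCOOH) = 5.076 + log(0.69/0.268) = 5.076 + (+0.411)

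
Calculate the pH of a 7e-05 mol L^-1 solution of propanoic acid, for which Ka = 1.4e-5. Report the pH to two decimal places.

CH3CH2COOH ⇌ CH3CH2COO- + H+
From the ICE table, Ka = [H+]²/(7e-05 − [H+]) = 1.4 × 10^-5.
[H+] is not negligible relative to C₀; solve [H+]² + 1.4e-05·[H+] − 9.8e-10 = 0.
[H+] = (−Ka + √(Ka² + 4·Ka·C₀))/2 = 2.51 × 10^-5 M
pH = −log(2.51 × 10^-5) = 4.60

pH = 4.60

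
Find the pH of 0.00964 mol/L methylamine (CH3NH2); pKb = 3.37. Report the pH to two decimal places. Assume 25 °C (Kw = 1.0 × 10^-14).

CH3NH2 + H2O ⇌ CH3NH3+ + OH-
Kb = 10^(−3.37) = 4.27 × 10^-4
From the ICE table, Kb = x²/(0.00964 − x) = 4.27 × 10^-4.
The 5% rule fails; solving x² + Kb·x − Kb·C₀ = 0 exactly:
x = (−Kb + √(Kb² + 4·Kb·C₀))/2 = 1.83 × 10^-3 M
pOH = 2.74, so pH = 14.00 − pOH = 11.26

pH = 11.26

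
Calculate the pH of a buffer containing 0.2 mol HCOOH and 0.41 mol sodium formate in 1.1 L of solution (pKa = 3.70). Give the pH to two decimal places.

pH = pKa + log([A⁻]/[HA]) = 3.70 + log(0.41/0.2)
pH = 3.70 + (+0.312) = 4.01

pH = 4.01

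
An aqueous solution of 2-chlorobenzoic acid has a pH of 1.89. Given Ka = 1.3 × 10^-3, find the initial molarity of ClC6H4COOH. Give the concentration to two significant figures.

[H+] = 10^(-1.89) = 1.29 × 10^-2 M = x
Ka = x²/(C₀ − x) ⇒ C₀ = x + x²/Ka
C₀ = 1.29 × 10^-2 + (1.29 × 10^-2)²/(1.3 × 10^-3) = 1.41 × 10^-1 M

C₀ = 1.4 × 10^-1 M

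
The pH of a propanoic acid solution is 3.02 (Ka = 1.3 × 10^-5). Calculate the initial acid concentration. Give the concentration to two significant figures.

C₀ = 7.1 × 10^-2 M

[H+] = 10^(-3.02) = 9.55 × 10^-4 M = x
Ka = x²/(C₀ − x) ⇒ C₀ = x + x²/Ka
C₀ = 9.55 × 10^-4 + (9.55 × 10^-4)²/(1.3 × 10^-5) = 7.11 × 10^-2 M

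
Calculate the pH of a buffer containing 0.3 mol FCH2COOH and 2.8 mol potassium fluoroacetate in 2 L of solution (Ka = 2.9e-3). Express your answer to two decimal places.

pH = 3.51

pKa = −log(2.9 × 10^-3) = 2.538
Using pH = pKa + log([base]/[acid]) with [base]/[acid] = 2.8/0.3:
pH = 2.538 + (+0.970) = 3.51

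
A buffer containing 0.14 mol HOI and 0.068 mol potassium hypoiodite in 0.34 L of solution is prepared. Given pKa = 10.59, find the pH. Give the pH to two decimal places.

pH = pKa + log([A⁻]/[HA]) = 10.59 + log(0.068/0.14)
pH = 10.59 + (-0.314) = 10.28

pH = 10.28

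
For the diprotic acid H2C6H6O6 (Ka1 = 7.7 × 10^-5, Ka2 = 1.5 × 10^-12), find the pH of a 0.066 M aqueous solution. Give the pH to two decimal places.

pH = 2.65

Since Ka1 ≫ Ka2, the first ionization dominates [H+].
Ka1 = x²/(0.066 − x) = 7.7 × 10^-5
x ≈ √(7.7 × 10^-5 × 0.066) = 2.25 × 10^-3 M
pH = −log(2.25 × 10^-3) = 2.65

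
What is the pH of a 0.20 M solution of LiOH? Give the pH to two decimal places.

pH = 13.30

LiOH is a strong base; [OH-] = 0.2 M.
pOH = -log(0.2) = 0.70
pH = 14.00 - 0.70 = 13.30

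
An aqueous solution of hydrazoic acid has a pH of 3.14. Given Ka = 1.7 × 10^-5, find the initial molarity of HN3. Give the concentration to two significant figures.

C₀ = 3.2 × 10^-2 M

[H+] = 10^(-3.14) = 7.24 × 10^-4 M = x
Ka = x²/(C₀ − x) ⇒ C₀ = x + x²/Ka
C₀ = 7.24 × 10^-4 + (7.24 × 10^-4)²/(1.7 × 10^-5) = 3.16 × 10^-2 M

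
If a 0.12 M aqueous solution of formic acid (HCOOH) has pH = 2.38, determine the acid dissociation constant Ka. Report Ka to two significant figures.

Ka = 1.5 × 10^-4

[H+] = 10^(-2.38) = 4.17 × 10^-3 M
At equilibrium [HA] = 0.12 − 4.17 × 10^-3 = 1.16 × 10^-1 M
Ka = [H+][A-]/[HA] = (4.17 × 10^-3)² / 1.16 × 10^-1 = 1.5 × 10^-4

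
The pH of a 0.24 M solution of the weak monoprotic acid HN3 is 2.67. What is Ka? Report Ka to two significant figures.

[H+] = 10^(-2.67) = 2.14 × 10^-3 M
At equilibrium [HA] = 0.24 − 2.14 × 10^-3 = 2.38 × 10^-1 M
Ka = [H+][A-]/[HA] = (2.14 × 10^-3)² / 2.38 × 10^-1 = 1.9 × 10^-5

Ka = 1.9 × 10^-5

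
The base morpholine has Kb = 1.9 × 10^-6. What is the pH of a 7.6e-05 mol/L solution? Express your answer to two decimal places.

C4H8ONH + H2O ⇌ C4H8ONH2+ + OH-
Let x = [OH-] at equilibrium. Kb = x²/(7.6e-05 − x).
x is not negligible relative to C₀; solve x² + 1.9e-06·x − 1.44e-10 = 0.
x = (−Kb + √(Kb² + 4·Kb·C₀))/2 = 1.11 × 10^-5 M
pOH = −log(1.11 × 10^-5) = 4.95; pH = 14.00 − 4.95 = 9.05

pH = 9.05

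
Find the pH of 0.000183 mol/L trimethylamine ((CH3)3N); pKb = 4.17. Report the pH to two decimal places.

pH = 9.92

(CH3)3N + H2O ⇌ (CH3)3NH+ + OH-
Kb = 10^(−4.17) = 6.76 × 10^-5
Kb = x²/(0.000183 − x) = 6.76 × 10^-5
Here C₀/Kb ≈ 2.71, so the small-x approximation fails. Use the quadratic:
x = (−Kb + √(Kb² + 4·Kb·C₀))/2 = 8.24 × 10^-5 M
pOH = −log(8.24 × 10^-5) = 4.08; pH = 14.00 − 4.08 = 9.92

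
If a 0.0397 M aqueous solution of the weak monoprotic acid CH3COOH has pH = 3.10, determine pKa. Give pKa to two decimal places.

[H+] = 10^(-3.10) = 7.94 × 10^-4 M
At equilibrium [HA] = 0.0397 − 7.94 × 10^-4 = 3.89 × 10^-2 M
Ka = [H+][A-]/[HA] = (7.94 × 10^-4)² / 3.89 × 10^-2 = 1.62 × 10^-5
pKa = -log(1.62 × 10^-5) = 4.79

pKa = 4.79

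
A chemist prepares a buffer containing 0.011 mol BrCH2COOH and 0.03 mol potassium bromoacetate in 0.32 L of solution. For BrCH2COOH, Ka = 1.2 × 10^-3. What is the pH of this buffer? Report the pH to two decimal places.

pH = 3.36

pKa = −log(1.2 × 10^-3) = 2.921
Henderson–Hasselbalch: pH = pKa + log([BrCH2COO-]/[BrCH2COOH]) = 2.921 + log(0.03/0.011)
pH = 2.921 + (+0.436) = 3.36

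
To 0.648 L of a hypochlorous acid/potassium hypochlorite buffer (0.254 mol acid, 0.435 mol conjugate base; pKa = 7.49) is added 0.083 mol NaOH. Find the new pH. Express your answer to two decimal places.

OH- converts HOCl to OCl-: HOCl → 0.171 mol, OCl- → 0.518 mol.
pH = pKa + log(n_OCl-/n_HOCl) = 7.49 + log(0.518/0.171) = 7.49 + (+0.481)

pH = 7.97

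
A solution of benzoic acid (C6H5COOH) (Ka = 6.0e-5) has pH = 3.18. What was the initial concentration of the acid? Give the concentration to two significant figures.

C₀ = 7.9 × 10^-3 M

[H+] = 10^(-3.18) = 6.61 × 10^-4 M = x
Ka = x²/(C₀ − x) ⇒ C₀ = x + x²/Ka
C₀ = 6.61 × 10^-4 + (6.61 × 10^-4)²/(6.0 × 10^-5) = 7.94 × 10^-3 M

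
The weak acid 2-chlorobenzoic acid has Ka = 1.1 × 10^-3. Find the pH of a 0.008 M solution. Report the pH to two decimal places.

ClC6H4COOH ⇌ ClC6H4COO- + H+
Ka = x²/(0.008 − x) = 1.1 × 10^-3
The 5% rule fails; solving x² + Ka·x − Ka·C₀ = 0 exactly:
x = [−0.0011 + √(0.0011² + 3.52e-05)]/2 = 2.47 × 10^-3 M
pH = −log[H+] = −log(2.47 × 10^-3) = 2.61

pH = 2.61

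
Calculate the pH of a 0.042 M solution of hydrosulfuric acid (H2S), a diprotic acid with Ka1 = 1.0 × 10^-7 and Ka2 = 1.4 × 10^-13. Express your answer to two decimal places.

pH = 4.19

Ka1 ≫ Ka2, so treat the first dissociation as the only significant source of H+.
Ka1 = x²/(0.042 − x) = 1.0 × 10^-7
x ≈ √(1.0 × 10^-7 × 0.042) = 6.48 × 10^-5 M
pH = −log(6.48 × 10^-5) = 4.19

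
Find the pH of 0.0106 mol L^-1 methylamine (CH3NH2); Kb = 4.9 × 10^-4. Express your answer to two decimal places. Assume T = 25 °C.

pH = 11.31

CH3NH2 + H2O ⇌ CH3NH3+ + OH-
Kb = [OH-]²/(0.0106 − [OH-]) = 4.9 × 10^-4
Here C₀/Kb ≈ 21.6, so the small-[OH-] approximation fails. Use the quadratic:
[OH-] = (−Kb + √(Kb² + 4·Kb·C₀))/2 = 2.05 × 10^-3 M
pOH = 2.69, so pH = 14.00 − pOH = 11.31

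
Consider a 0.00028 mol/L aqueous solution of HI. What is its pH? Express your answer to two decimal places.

HI is a strong acid and dissociates completely, so [H+] = 0.00028 M.
pH = -log(0.00028) = 3.55

pH = 3.55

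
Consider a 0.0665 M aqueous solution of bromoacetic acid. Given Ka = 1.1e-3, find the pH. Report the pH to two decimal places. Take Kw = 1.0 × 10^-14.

BrCH2COOH ⇌ BrCH2COO- + H+
From the ICE table, Ka = x²/(0.0665 − x) = 1.1 × 10^-3.
Here C₀/Ka ≈ 60.5, so the small-x approximation fails. Use the quadratic:
x = [−0.0011 + √(0.0011² + 0.000293)]/2 = 8.02 × 10^-3 M
pH = −log[H+] = −log(8.02 × 10^-3) = 2.10

pH = 2.10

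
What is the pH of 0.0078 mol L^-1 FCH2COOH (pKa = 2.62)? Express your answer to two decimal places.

pH = 2.48

FCH2COOH ⇌ FCH2COO- + H+
Ka = 10^(−2.62) = 2.40 × 10^-3
Let x = [H+] at equilibrium. Ka = x²/(0.0078 − x).
x is not negligible relative to C₀; solve x² + 0.0024·x − 1.87e-05 = 0.
x = (−Ka + √(Ka² + 4·Ka·C₀))/2 = 3.29 × 10^-3 M
pH = −log[H+] = −log(3.29 × 10^-3) = 2.48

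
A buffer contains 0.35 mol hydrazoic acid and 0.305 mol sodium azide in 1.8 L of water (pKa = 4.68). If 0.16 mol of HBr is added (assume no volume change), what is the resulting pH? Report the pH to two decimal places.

Added H+ converts N3- to HN3: HN3 → 0.51 mol, N3- → 0.145 mol.
pH = pKa + log(n_N3-/n_HN3) = 4.68 + log(0.145/0.51) = 4.68 + (-0.546)

pH = 4.13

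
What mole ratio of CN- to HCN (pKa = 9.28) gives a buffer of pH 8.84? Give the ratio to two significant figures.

ratio = 0.36

pH = pKa + log(r) ⇒ log(r) = 8.84 − 9.28 = -0.44
r = [CN-]/[HCN] = 10^(-0.44) = 0.363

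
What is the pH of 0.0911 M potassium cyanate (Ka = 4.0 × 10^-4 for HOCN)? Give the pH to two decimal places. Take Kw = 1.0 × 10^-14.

pH = 8.18

OCN- is the conjugate base of the weak acid HOCN.
Kb = Kw/Ka = 1.0×10^-14 / 4.0 × 10^-4 = 2.50 × 10^-11
From the ICE table, Kb = [OH-]²/(0.0911 − [OH-]) = 2.50 × 10^-11.
Assume [OH-] ≪ 0.0911: [OH-] ≈ √(2.50 × 10^-11 × 0.0911) = 1.51 × 10^-6 M
Check: 0.0017% ionized — well under 5%, approximation valid.
pOH = −log(1.51 × 10^-6) = 5.82; pH = 14.00 − 5.82 = 8.18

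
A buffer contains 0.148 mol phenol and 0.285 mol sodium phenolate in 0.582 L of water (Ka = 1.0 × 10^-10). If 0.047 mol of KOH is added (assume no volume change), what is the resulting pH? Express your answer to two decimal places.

After neutralization: n(C6H5OH) = 0.101 mol, n(C6H5O-) = 0.332 mol.
pKa = −log(1.0 × 10^-10) = 10.000
Henderson–Hasselbalch with mole ratio 0.332/0.101: pH = 10.000 + (+0.517)

pH = 10.52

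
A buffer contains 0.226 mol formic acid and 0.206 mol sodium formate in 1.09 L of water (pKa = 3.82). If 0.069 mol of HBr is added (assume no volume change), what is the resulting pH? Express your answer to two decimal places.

pH = 3.49

After neutralization: n(HCOOH) = 0.295 mol, n(HCOO-) = 0.137 mol.
pH = pKa + log([A⁻]/[HA]) = 3.82 + log(0.137/0.295) = 3.82 -0.333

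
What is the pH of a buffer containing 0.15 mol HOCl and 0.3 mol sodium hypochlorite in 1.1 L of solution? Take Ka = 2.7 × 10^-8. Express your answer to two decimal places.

pKa = −log(2.7 × 10^-8) = 7.569
Henderson–Hasselbalch: pH = pKa + log([OCl-]/[HOCl]) = 7.569 + log(0.3/0.15)
pH = 7.569 + (+0.301) = 7.87

pH = 7.87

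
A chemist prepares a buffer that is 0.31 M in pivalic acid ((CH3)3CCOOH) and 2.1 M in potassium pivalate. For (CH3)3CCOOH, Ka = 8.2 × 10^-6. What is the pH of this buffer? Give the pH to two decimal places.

pKa = −log(8.2 × 10^-6) = 5.086
Using pH = pKa + log([base]/[acid]) with [base]/[acid] = 2.1/0.31:
pH = 5.086 + (+0.831) = 5.92

pH = 5.92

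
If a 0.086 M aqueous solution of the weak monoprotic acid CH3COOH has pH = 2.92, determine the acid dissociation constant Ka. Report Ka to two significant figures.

[H+] = 10^(-2.92) = 1.20 × 10^-3 M
At equilibrium [HA] = 0.086 − 1.20 × 10^-3 = 8.48 × 10^-2 M
Ka = [H+][A-]/[HA] = (1.20 × 10^-3)² / 8.48 × 10^-2 = 1.7 × 10^-5

Ka = 1.7 × 10^-5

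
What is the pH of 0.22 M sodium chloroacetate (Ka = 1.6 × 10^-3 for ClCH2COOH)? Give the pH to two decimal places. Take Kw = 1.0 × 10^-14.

pH = 8.07

ClCH2COO- is the conjugate base of the weak acid ClCH2COOH.
Kb = Kw/Ka = 1.0×10^-14 / 1.6 × 10^-3 = 6.25 × 10^-12
Let x = [OH-] at equilibrium. Kb = x²/(0.22 − x).
Assume x ≪ 0.22: x ≈ √(6.25 × 10^-12 × 0.22) = 1.17 × 10^-6 M
Check: 0.00053% ionized — well under 5%, approximation valid.
pOH = −log(1.17 × 10^-6) = 5.93; pH = 14.00 − 5.93 = 8.07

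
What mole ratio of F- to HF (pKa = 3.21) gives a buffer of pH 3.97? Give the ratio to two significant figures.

pH = pKa + log(r) ⇒ log(r) = 3.97 − 3.21 = +0.76
r = [F-]/[HF] = 10^(+0.76) = 5.75

ratio = 5.8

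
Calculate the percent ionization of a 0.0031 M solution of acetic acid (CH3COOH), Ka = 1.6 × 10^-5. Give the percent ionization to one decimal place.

CH3COOH ⇌ CH3COO- + H+; let x = [H+] at equilibrium.
Solve x² + 1.6e-05x − 4.96e-08 = 0 → x = 2.15 × 10^-4 M
% ionization = x/C₀ × 100% = 2.15 × 10^-4/0.0031 × 100% = 6.9%

6.9%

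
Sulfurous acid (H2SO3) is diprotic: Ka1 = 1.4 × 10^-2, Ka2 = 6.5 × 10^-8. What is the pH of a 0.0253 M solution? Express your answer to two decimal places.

pH = 1.88

Since Ka1 ≫ Ka2, the first ionization dominates [H+].
Ka1 = x²/(0.0253 − x) = 1.4 × 10^-2
Solving the quadratic: x = (−Ka1 + √(Ka1² + 4·Ka1·C₀))/2 = 1.31 × 10^-2 M
pH = −log(1.31 × 10^-2) = 1.88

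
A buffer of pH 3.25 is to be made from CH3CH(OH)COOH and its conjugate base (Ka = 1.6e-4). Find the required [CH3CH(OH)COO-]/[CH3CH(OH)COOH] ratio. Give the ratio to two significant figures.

pKa = -log(1.6 × 10^-4) = 3.796
pH = pKa + log(r) ⇒ log(r) = 3.25 − 3.796 = -0.546
r = [CH3CH(OH)COO-]/[CH3CH(OH)COOH] = 10^(-0.546) = 0.284

ratio = 0.28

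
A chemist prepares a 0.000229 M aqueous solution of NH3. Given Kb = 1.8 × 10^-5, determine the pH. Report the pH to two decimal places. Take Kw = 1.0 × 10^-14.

NH3 + H2O ⇌ NH4+ + OH-
Let x = [OH-] at equilibrium. Kb = x²/(0.000229 − x).
The 5% rule fails; solving x² + Kb·x − Kb·C₀ = 0 exactly:
x = (−Kb + √(Kb² + 4·Kb·C₀))/2 = 5.58 × 10^-5 M
pOH = −log(5.58 × 10^-5) = 4.25; pH = 14.00 − 4.25 = 9.75

pH = 9.75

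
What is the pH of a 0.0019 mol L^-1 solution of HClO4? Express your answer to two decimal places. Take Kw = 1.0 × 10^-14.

pH = 2.72

HClO4 is a strong acid and dissociates completely, so [H+] = 0.0019 M.
pH = -log(0.0019) = 2.72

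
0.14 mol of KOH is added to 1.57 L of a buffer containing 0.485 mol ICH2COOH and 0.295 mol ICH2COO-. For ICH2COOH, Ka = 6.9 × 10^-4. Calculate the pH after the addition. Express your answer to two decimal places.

pH = 3.26

OH- converts ICH2COOH to ICH2COO-: ICH2COOH → 0.345 mol, ICH2COO- → 0.435 mol.
pKa = −log(6.9 × 10^-4) = 3.161
Henderson–Hasselbalch with mole ratio 0.435/0.345: pH = 3.161 + (+0.101)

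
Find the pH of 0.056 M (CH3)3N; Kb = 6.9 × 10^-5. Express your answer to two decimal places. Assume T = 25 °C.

(CH3)3N + H2O ⇌ (CH3)3NH+ + OH-
Kb = [OH-]²/(0.056 − [OH-]) = 6.9 × 10^-5
Neglecting [OH-] in the denominator: [OH-] = √(6.9 × 10^-5 × 0.056) = 1.97 × 10^-3 M
Check: 3.5% ionized — well under 5%, approximation valid.
pOH = −log(1.97 × 10^-3) = 2.71; pH = 14.00 − 2.71 = 11.29

pH = 11.29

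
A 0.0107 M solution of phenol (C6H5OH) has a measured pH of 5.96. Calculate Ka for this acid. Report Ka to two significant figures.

Ka = 1.1 × 10^-10

[H+] = 10^(-5.96) = 1.10 × 10^-6 M
At equilibrium [HA] = 0.0107 − 1.10 × 10^-6 = 1.07 × 10^-2 M
Ka = [H+][A-]/[HA] = (1.10 × 10^-6)² / 1.07 × 10^-2 = 1.1 × 10^-10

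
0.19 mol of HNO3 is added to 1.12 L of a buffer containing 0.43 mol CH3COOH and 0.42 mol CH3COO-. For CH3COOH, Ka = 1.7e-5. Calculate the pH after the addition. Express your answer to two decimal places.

After neutralization: n(CH3COOH) = 0.62 mol, n(CH3COO-) = 0.23 mol.
pKa = −log(1.7 × 10^-5) = 4.770
pH = pKa + log(n_CH3COO-/n_CH3COOH) = 4.770 + log(0.23/0.62) = 4.770 + (-0.431)

pH = 4.34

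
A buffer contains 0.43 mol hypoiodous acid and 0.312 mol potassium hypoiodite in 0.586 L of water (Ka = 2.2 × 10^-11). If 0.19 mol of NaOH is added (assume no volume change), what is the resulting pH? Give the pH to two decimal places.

pH = 10.98

After neutralization: n(HOI) = 0.24 mol, n(OI-) = 0.502 mol.
pKa = −log(2.2 × 10^-11) = 10.658
Henderson–Hasselbalch with mole ratio 0.502/0.24: pH = 10.658 + (+0.320)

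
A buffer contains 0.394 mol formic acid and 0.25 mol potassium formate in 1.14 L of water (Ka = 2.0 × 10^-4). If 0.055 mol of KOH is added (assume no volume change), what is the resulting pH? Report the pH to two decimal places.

After neutralization: n(HCOOH) = 0.339 mol, n(HCOO-) = 0.305 mol.
pKa = −log(2.0 × 10^-4) = 3.699
Henderson–Hasselbalch with mole ratio 0.305/0.339: pH = 3.699 + (-0.046)

pH = 3.65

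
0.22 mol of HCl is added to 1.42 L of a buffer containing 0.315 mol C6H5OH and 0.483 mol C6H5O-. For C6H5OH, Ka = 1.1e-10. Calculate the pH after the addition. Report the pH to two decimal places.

Added H+ converts C6H5O- to C6H5OH: C6H5OH → 0.535 mol, C6H5O- → 0.263 mol.
pKa = −log(1.1 × 10^-10) = 9.959
Henderson–Hasselbalch with mole ratio 0.263/0.535: pH = 9.959 + (-0.308)

pH = 9.65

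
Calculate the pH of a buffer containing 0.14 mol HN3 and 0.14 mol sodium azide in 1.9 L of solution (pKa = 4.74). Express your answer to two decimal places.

pH = 4.74

Using pH = pKa + log([base]/[acid]) with [base]/[acid] = 0.14/0.14:
pH = 4.74 + (+0.000) = 4.74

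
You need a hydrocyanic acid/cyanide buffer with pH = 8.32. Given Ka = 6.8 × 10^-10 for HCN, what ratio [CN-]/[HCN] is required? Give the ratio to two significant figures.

ratio = 0.14

pKa = -log(6.8 × 10^-10) = 9.167
pH = pKa + log(r) ⇒ log(r) = 8.32 − 9.167 = -0.847
r = [CN-]/[HCN] = 10^(-0.847) = 0.142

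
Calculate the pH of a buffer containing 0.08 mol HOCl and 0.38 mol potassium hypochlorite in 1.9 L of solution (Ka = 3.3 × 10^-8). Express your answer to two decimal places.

pKa = −log(3.3 × 10^-8) = 7.481
Using pH = pKa + log([base]/[acid]) with [base]/[acid] = 0.38/0.08:
pH = 7.481 + (+0.677) = 8.16

pH = 8.16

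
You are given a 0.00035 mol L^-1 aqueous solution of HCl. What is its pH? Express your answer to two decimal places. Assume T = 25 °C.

pH = 3.46

HCl is a strong acid and dissociates completely, so [H+] = 0.00035 M.
pH = -log(0.00035) = 3.46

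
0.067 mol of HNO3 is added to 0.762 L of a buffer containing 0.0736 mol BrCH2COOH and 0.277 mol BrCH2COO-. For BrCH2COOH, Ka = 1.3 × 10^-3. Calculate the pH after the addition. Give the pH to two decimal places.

After neutralization: n(BrCH2COOH) = 0.141 mol, n(BrCH2COO-) = 0.21 mol.
pKa = −log(1.3 × 10^-3) = 2.886
Henderson–Hasselbalch with mole ratio 0.21/0.141: pH = 2.886 + (+0.173)

pH = 3.06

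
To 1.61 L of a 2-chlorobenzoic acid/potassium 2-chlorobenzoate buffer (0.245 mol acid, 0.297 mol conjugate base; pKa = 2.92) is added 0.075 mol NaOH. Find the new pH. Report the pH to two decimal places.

OH- converts ClC6H4COOH to ClC6H4COO-: ClC6H4COOH → 0.17 mol, ClC6H4COO- → 0.372 mol.
pH = pKa + log(n_ClC6H4COO-/n_ClC6H4COOH) = 2.92 + log(0.372/0.17) = 2.92 + (+0.340)

pH = 3.26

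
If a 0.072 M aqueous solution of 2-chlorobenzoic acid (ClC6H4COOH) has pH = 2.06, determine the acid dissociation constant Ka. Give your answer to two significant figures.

Ka = 1.2 × 10^-3

[H+] = 10^(-2.06) = 8.71 × 10^-3 M
At equilibrium [HA] = 0.072 − 8.71 × 10^-3 = 6.33 × 10^-2 M
Ka = [H+][A-]/[HA] = (8.71 × 10^-3)² / 6.33 × 10^-2 = 1.2 × 10^-3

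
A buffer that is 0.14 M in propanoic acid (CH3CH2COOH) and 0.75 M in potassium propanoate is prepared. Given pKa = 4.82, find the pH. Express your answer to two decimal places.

pH = pKa + log([A⁻]/[HA]) = 4.82 + log(0.75/0.14)
pH = 4.82 + (+0.729) = 5.55

pH = 5.55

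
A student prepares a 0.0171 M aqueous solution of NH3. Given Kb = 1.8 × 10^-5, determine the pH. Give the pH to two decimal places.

NH3 + H2O ⇌ NH4+ + OH-
From the ICE table, Kb = [OH-]²/(0.0171 − [OH-]) = 1.8 × 10^-5.
Since Kb ≪ C₀, [OH-] ≈ √(Kb·C₀) = 5.55 × 10^-4 M.
pOH = 3.26, so pH = 14.00 − pOH = 10.74

pH = 10.74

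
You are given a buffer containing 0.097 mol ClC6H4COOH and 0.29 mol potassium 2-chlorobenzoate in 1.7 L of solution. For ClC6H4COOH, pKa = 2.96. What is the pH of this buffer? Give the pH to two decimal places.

pH = pKa + log([A⁻]/[HA]) = 2.96 + log(0.29/0.097)
pH = 2.96 + (+0.476) = 3.44

pH = 3.44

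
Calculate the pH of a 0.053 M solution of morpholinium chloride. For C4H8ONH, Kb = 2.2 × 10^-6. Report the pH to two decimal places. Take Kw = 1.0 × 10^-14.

pH = 4.81

C4H8ONH2+ is the conjugate acid of the weak base C4H8ONH.
Ka = Kw/Kb = 1.0×10^-14 / 2.2 × 10^-6 = 4.55 × 10^-9
Ka = [H+]²/(0.053 − [H+]) = 4.55 × 10^-9
Since Ka ≪ C₀, [H+] ≈ √(Ka·C₀) = 1.55 × 10^-5 M.
Check: 0.029% ionized — well under 5%, approximation valid.
pH = −log[H+] = −log(1.55 × 10^-5) = 4.81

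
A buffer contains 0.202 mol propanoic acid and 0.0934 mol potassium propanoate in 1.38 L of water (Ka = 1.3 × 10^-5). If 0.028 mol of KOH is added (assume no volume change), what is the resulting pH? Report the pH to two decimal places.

OH- converts CH3CH2COOH to CH3CH2COO-: CH3CH2COOH → 0.174 mol, CH3CH2COO- → 0.121 mol.
pKa = −log(1.3 × 10^-5) = 4.886
pH = pKa + log(n_CH3CH2COO-/n_CH3CH2COOH) = 4.886 + log(0.121/0.174) = 4.886 + (-0.158)

pH = 4.73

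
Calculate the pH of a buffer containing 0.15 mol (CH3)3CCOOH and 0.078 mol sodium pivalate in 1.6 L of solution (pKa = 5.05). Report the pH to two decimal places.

pH = 4.77

Using pH = pKa + log([base]/[acid]) with [base]/[acid] = 0.078/0.15:
pH = 5.05 + (-0.284) = 4.77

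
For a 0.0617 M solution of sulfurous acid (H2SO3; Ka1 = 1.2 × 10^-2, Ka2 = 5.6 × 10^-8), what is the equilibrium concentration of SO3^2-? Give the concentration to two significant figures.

5.6 × 10^-8 M

First ionization gives [H+] ≈ [HSO3-] = 2.19 × 10^-2 M.
Second step: Ka2 = [H+][SO3^2-]/[HSO3-] ≈ [SO3^2-] (since [H+] ≈ [HSO3-]).
So [SO3^2-] ≈ Ka2.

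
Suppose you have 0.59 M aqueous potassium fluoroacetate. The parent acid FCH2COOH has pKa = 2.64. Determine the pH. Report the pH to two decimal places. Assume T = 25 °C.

pH = 8.21

FCH2COO- is the conjugate base of the weak acid FCH2COOH.
Ka = 10^(−2.64) = 2.29 × 10^-3
Kb = Kw/Ka = 1.0×10^-14 / 2.29 × 10^-3 = 4.37 × 10^-12
From the ICE table, Kb = [OH-]²/(0.59 − [OH-]) = 4.37 × 10^-12.
Since Kb ≪ C₀, [OH-] ≈ √(Kb·C₀) = 1.61 × 10^-6 M.
Check: 0.00027% ionized — well under 5%, approximation valid.
pOH = −log(1.61 × 10^-6) = 5.79; pH = 14.00 − 5.79 = 8.21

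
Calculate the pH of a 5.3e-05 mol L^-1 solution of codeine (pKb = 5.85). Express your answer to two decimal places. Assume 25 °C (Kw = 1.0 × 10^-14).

C18H21NO3 + H2O ⇌ C18H22NO3+ + OH-
Kb = 10^(−5.85) = 1.41 × 10^-6
Kb = [OH-]²/(5.3e-05 − [OH-]) = 1.41 × 10^-6
Here C₀/Kb ≈ 37.6, so the small-[OH-] approximation fails. Use the quadratic:
[OH-] = [−1.41e-06 + √(1.41e-06² + 2.99e-10)]/2 = 7.97 × 10^-6 M
pOH = −log(7.97 × 10^-6) = 5.10; pH = 14.00 − 5.10 = 8.90

pH = 8.90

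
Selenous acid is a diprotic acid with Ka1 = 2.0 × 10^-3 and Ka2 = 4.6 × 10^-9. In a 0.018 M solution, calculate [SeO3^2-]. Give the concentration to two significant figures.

4.6 × 10^-9 M

First ionization gives [H+] ≈ [HSeO3-] = 5.08 × 10^-3 M.
Second step: Ka2 = [H+][SeO3^2-]/[HSeO3-] ≈ [SeO3^2-] (since [H+] ≈ [HSeO3-]).
So [SeO3^2-] ≈ Ka2.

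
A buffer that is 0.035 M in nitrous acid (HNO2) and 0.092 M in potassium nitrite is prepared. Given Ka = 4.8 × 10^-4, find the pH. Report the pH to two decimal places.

pH = 3.74

pKa = −log(4.8 × 10^-4) = 3.319
Henderson–Hasselbalch: pH = pKa + log([NO2-]/[HNO2]) = 3.319 + log(0.092/0.035)
pH = 3.319 + (+0.420) = 3.74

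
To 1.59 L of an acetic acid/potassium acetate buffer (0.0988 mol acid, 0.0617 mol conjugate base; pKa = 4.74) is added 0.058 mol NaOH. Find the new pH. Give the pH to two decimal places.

pH = 5.21

After neutralization: n(CH3COOH) = 0.0408 mol, n(CH3COO-) = 0.12 mol.
pH = pKa + log([A⁻]/[HA]) = 4.74 + log(0.12/0.0408) = 4.74 +0.469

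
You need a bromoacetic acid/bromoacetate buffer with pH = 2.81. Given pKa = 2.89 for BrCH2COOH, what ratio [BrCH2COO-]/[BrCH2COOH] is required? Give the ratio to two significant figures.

pH = pKa + log(r) ⇒ log(r) = 2.81 − 2.89 = -0.08
r = [BrCH2COO-]/[BrCH2COOH] = 10^(-0.08) = 0.832

ratio = 0.83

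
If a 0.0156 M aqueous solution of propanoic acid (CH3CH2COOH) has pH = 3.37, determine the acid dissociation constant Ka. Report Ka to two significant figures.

Ka = 1.2 × 10^-5

[H+] = 10^(-3.37) = 4.27 × 10^-4 M
At equilibrium [HA] = 0.0156 − 4.27 × 10^-4 = 1.52 × 10^-2 M
Ka = [H+][A-]/[HA] = (4.27 × 10^-4)² / 1.52 × 10^-2 = 1.2 × 10^-5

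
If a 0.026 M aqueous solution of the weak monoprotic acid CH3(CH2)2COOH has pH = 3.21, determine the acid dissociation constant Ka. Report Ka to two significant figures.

Ka = 1.5 × 10^-5

[H+] = 10^(-3.21) = 6.17 × 10^-4 M
At equilibrium [HA] = 0.026 − 6.17 × 10^-4 = 2.54 × 10^-2 M
Ka = [H+][A-]/[HA] = (6.17 × 10^-4)² / 2.54 × 10^-2 = 1.5 × 10^-5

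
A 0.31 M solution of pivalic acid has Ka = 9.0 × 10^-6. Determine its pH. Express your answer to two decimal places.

pH = 2.78

(CH3)3CCOOH ⇌ (CH3)3CCOO- + H+
From the ICE table, Ka = [H+]²/(0.31 − [H+]) = 9.0 × 10^-6.
Assume [H+] ≪ 0.31: [H+] ≈ √(9.0 × 10^-6 × 0.31) = 1.67 × 10^-3 M
([H+]/C₀ = 0.54% < 5%, so the approximation holds.)
pH = −log[H+] = −log(1.67 × 10^-3) = 2.78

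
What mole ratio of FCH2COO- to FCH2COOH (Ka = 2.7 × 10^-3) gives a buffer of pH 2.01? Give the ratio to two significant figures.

ratio = 0.28

pKa = -log(2.7 × 10^-3) = 2.569
pH = pKa + log(r) ⇒ log(r) = 2.01 − 2.569 = -0.559
r = [FCH2COO-]/[FCH2COOH] = 10^(-0.559) = 0.276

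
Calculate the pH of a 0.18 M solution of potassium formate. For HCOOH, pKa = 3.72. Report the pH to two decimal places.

HCOO- is the conjugate base of the weak acid HCOOH.
Ka = 10^(−3.72) = 1.91 × 10^-4
Kb = Kw/Ka = 1.0×10^-14 / 1.91 × 10^-4 = 5.24 × 10^-11
From the ICE table, Kb = [OH-]²/(0.18 − [OH-]) = 5.24 × 10^-11.
Neglecting [OH-] in the denominator: [OH-] = √(5.24 × 10^-11 × 0.18) = 3.07 × 10^-6 M
Check: 0.0017% ionized — well under 5%, approximation valid.
pOH = −log(3.07 × 10^-6) = 5.51; pH = 14.00 − 5.51 = 8.49

pH = 8.49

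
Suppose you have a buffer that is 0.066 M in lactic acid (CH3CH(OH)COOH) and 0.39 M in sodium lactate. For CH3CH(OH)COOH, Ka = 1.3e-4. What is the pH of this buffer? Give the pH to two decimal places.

pKa = −log(1.3 × 10^-4) = 3.886
pH = pKa + log([A⁻]/[HA]) = 3.886 + log(0.39/0.066)
pH = 3.886 + (+0.772) = 4.66

pH = 4.66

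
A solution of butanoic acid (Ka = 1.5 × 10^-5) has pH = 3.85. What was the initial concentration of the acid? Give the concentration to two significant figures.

[H+] = 10^(-3.85) = 1.41 × 10^-4 M = x
Ka = x²/(C₀ − x) ⇒ C₀ = x + x²/Ka
C₀ = 1.41 × 10^-4 + (1.41 × 10^-4)²/(1.5 × 10^-5) = 1.47 × 10^-3 M

C₀ = 1.5 × 10^-3 M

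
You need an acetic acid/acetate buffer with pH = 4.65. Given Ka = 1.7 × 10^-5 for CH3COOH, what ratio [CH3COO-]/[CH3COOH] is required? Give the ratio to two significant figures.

pKa = -log(1.7 × 10^-5) = 4.770
pH = pKa + log(r) ⇒ log(r) = 4.65 − 4.770 = -0.120
r = [CH3COO-]/[CH3COOH] = 10^(-0.120) = 0.759

ratio = 0.76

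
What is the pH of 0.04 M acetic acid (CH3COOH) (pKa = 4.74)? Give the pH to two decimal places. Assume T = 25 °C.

CH3COOH ⇌ CH3COO- + H+
Ka = 10^(−4.74) = 1.82 × 10^-5
Let x = [H+] at equilibrium. Ka = x²/(0.04 − x).
Since Ka ≪ C₀, x ≈ √(Ka·C₀) = 8.53 × 10^-4 M.
(x/C₀ = 2.1% < 5%, so the approximation holds.)
pH = −log(8.53 × 10^-4) = 3.07

pH = 3.07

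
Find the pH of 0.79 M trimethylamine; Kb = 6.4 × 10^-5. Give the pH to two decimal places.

pH = 11.85

(CH3)3N + H2O ⇌ (CH3)3NH+ + OH-
Let x = [OH-] at equilibrium. Kb = x²/(0.79 − x).
Assume x ≪ 0.79: x ≈ √(6.4 × 10^-5 × 0.79) = 7.11 × 10^-3 M
(x/C₀ = 0.9% < 5%, so the approximation holds.)
pOH = 2.15, so pH = 14.00 − pOH = 11.85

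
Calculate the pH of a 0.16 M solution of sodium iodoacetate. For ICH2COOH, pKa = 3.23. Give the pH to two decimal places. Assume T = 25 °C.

ICH2COO- is the conjugate base of the weak acid ICH2COOH.
Ka = 10^(−3.23) = 5.89 × 10^-4
Kb = Kw/Ka = 1.0×10^-14 / 5.89 × 10^-4 = 1.70 × 10^-11
From the ICE table, Kb = [OH-]²/(0.16 − [OH-]) = 1.70 × 10^-11.
Since Kb ≪ C₀, [OH-] ≈ √(Kb·C₀) = 1.65 × 10^-6 M.
pOH = 5.78, so pH = 14.00 − pOH = 8.22

pH = 8.22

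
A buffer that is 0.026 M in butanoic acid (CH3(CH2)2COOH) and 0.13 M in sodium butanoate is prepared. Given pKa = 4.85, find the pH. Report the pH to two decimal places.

pH = pKa + log([A⁻]/[HA]) = 4.85 + log(0.13/0.026)
pH = 4.85 + (+0.699) = 5.55

pH = 5.55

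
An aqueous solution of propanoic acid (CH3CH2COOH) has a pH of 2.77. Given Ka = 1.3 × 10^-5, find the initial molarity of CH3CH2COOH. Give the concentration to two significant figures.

C₀ = 2.2 × 10^-1 M

[H+] = 10^(-2.77) = 1.70 × 10^-3 M = x
Ka = x²/(C₀ − x) ⇒ C₀ = x + x²/Ka
C₀ = 1.70 × 10^-3 + (1.70 × 10^-3)²/(1.3 × 10^-5) = 2.24 × 10^-1 M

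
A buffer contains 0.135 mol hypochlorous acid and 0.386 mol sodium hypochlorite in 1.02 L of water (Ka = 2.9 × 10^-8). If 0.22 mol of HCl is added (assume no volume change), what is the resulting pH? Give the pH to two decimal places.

pH = 7.21

Added H+ converts OCl- to HOCl: HOCl → 0.355 mol, OCl- → 0.166 mol.
pKa = −log(2.9 × 10^-8) = 7.538
pH = pKa + log([A⁻]/[HA]) = 7.538 + log(0.166/0.355) = 7.538 -0.330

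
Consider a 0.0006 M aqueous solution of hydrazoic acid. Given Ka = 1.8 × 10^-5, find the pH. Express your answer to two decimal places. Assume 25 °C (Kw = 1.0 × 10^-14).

HN3 ⇌ N3- + H+
Ka = x²/(0.0006 − x) = 1.8 × 10^-5
Here C₀/Ka ≈ 33.3, so the small-x approximation fails. Use the quadratic:
x = (−Ka + √(Ka² + 4·Ka·C₀))/2 = 9.53 × 10^-5 M
pH = −log[H+] = −log(9.53 × 10^-5) = 4.02

pH = 4.02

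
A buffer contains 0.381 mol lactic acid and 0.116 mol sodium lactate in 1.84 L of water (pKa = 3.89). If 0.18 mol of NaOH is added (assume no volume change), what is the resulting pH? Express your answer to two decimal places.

pH = 4.06

OH- converts CH3CH(OH)COOH to CH3CH(OH)COO-: CH3CH(OH)COOH → 0.201 mol, CH3CH(OH)COO- → 0.296 mol.
pH = pKa + log([A⁻]/[HA]) = 3.89 + log(0.296/0.201) = 3.89 +0.168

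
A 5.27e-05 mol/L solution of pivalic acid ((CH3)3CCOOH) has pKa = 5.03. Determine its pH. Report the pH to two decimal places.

(CH3)3CCOOH ⇌ (CH3)3CCOO- + H+
Ka = 10^(−5.03) = 9.33 × 10^-6
From the ICE table, Ka = x²/(5.27e-05 − x) = 9.33 × 10^-6.
Here C₀/Ka ≈ 5.65, so the small-x approximation fails. Use the quadratic:
x = [−9.33e-06 + √(9.33e-06² + 1.97e-09)]/2 = 1.80 × 10^-5 M
pH = −log[H+] = −log(1.80 × 10^-5) = 4.74

pH = 4.74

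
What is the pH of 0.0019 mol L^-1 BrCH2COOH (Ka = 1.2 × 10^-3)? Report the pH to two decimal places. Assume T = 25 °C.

BrCH2COOH ⇌ BrCH2COO- + H+
From the ICE table, Ka = [H+]²/(0.0019 − [H+]) = 1.2 × 10^-3.
[H+] is not negligible relative to C₀; solve [H+]² + 0.0012·[H+] − 2.28e-06 = 0.
[H+] = (−Ka + √(Ka² + 4·Ka·C₀))/2 = 1.02 × 10^-3 M
pH = −log[H+] = −log(1.02 × 10^-3) = 2.99

pH = 2.99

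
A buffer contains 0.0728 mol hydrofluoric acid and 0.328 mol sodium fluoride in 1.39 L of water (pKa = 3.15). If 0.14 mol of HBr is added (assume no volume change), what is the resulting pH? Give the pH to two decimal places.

pH = 3.10

Added H+ converts F- to HF: HF → 0.213 mol, F- → 0.188 mol.
pH = pKa + log(n_F-/n_HF) = 3.15 + log(0.188/0.213) = 3.15 + (-0.054)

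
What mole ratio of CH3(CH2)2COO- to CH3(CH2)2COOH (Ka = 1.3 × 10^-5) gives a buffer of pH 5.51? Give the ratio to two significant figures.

ratio = 4.2

pKa = -log(1.3 × 10^-5) = 4.886
pH = pKa + log(r) ⇒ log(r) = 5.51 − 4.886 = +0.624
r = [CH3(CH2)2COO-]/[CH3(CH2)2COOH] = 10^(+0.624) = 4.21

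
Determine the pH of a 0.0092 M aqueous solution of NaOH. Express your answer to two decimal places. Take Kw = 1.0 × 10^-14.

pH = 11.96

NaOH is a strong base; [OH-] = 0.0092 M.
pOH = -log(0.0092) = 2.04
pH = 14.00 - 2.04 = 11.96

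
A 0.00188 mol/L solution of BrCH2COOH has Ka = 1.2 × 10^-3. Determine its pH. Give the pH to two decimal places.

BrCH2COOH ⇌ BrCH2COO- + H+
Let x = [H+] at equilibrium. Ka = x²/(0.00188 − x).
x is not negligible relative to C₀; solve x² + 0.0012·x − 2.26e-06 = 0.
x = (−Ka + √(Ka² + 4·Ka·C₀))/2 = 1.02 × 10^-3 M
pH = −log[H+] = −log(1.02 × 10^-3) = 2.99

pH = 2.99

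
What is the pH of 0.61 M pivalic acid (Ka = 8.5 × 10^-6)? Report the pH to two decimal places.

(CH3)3CCOOH ⇌ (CH3)3CCOO- + H+
From the ICE table, Ka = [H+]²/(0.61 − [H+]) = 8.5 × 10^-6.
Neglecting [H+] in the denominator: [H+] = √(8.5 × 10^-6 × 0.61) = 2.28 × 10^-3 M
pH = −log[H+] = −log(2.28 × 10^-3) = 2.64

pH = 2.64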